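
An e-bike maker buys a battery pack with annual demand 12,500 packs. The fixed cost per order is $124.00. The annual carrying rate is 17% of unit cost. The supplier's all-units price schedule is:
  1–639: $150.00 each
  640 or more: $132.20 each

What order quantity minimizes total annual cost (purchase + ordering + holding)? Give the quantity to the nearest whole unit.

Holding cost per unit per year at price C is H = 0.17·C.
For each price level, check whether its EOQ is feasible; otherwise the best quantity at that price is the breakpoint.
EOQ at $150.00 = 348.7 (feasible in tier 1): TC = 12,500×$150.00 + (12,500/348.7)×124 + (348.7/2)×0.17×$150.00 = $1,883,891.01.
EOQ at $132.20 = 371.4 < 640, so use break Q=640: TC = 12,500×$132.20 + (12,500/640.0)×124 + (640.0/2)×0.17×$132.20 = $1,662,113.55.
Lowest total cost is $1,662,113.55 at Q = 640.0.

Q* ≈ 640 packs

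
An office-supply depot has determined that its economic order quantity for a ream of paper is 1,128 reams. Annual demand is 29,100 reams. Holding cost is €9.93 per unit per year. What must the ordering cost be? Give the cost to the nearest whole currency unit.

S ≈ €217

Invert the EOQ relation Q*² = 2DS/H.
From Q* = √(2DS/H): S = Q*²H / (2D) = 1,128² × 9.93 / (2 × 29,100) = 217.0923.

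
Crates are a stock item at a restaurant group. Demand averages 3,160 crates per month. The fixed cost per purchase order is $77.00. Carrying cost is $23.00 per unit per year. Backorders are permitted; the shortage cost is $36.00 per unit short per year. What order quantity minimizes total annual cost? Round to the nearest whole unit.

Annual demand D = 3,160 × 12 = 37,920.
With planned backorders, Q* = √(2DS/H) · √((H+B)/B).
√(2DS/H) = √(2 × 37,920 × 77 / 23) = 503.884.
√((H+B)/B) = √((23+36)/36) = 1.2802.
Q* ≈ 645.068.

Q* ≈ 645 crates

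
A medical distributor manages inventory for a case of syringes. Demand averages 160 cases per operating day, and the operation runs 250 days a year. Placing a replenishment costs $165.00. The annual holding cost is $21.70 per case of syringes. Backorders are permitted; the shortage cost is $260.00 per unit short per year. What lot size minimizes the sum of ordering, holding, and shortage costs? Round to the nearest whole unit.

Q* ≈ 812 cases

Annual demand D = 160 × 250 = 40,000.
With planned backorders, Q* = √(2DS/H) · √((H+B)/B).
√(2DS/H) = √(2 × 40,000 × 165 / 21.7) = 779.933.
√((H+B)/B) = √((21.7+260)/260) = 1.0409.
Q* ≈ 811.828.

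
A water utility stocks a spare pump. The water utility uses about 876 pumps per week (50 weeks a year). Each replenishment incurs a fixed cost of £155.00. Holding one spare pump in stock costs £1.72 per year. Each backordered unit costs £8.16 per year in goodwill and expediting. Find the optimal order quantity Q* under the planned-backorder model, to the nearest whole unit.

Annual demand D = 876 × 50 = 43,800.
With planned backorders, Q* = √(2DS/H) · √((H+B)/B).
√(2DS/H) = √(2 × 43,800 × 155 / 1.72) = 2809.659.
√((H+B)/B) = √((1.72+8.16)/8.16) = 1.1004.
Q* ≈ 3091.627.

Q* ≈ 3,092 pumps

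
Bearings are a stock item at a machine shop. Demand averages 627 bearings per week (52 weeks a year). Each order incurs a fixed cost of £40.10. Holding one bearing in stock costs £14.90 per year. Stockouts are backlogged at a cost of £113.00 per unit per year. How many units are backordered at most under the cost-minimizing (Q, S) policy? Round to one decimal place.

S* ≈ 51.9 bearings

Annual demand D = 627 × 52 = 32,604.
With planned backorders, Q* = √(2DS/H) · √((H+B)/B).
√(2DS/H) = √(2 × 32,604 × 40.1 / 14.9) = 418.918.
√((H+B)/B) = √((14.9+113)/113) = 1.0639.
Q* ≈ 445.682.
S* = Q* · H/(H+B) = 445.682 × 14.9/127.9 ≈ 51.921.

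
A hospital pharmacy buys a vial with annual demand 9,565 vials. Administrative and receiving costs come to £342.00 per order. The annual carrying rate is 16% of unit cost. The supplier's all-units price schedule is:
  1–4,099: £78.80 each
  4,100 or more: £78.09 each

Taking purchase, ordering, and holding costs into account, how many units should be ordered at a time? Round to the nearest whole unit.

Q* ≈ 720 vials

Holding cost per unit per year at price C is H = 0.16·C.
Evaluate total cost at each tier's feasible EOQ or, if the EOQ is below the tier, at the tier's minimum quantity.
EOQ at £78.80 = 720.4 (feasible in tier 1): TC = 9,565×£78.80 + (9,565/720.4)×342 + (720.4/2)×0.16×£78.80 = £762,804.25.
EOQ at £78.09 = 723.6 < 4100, so use break Q=4100: TC = 9,565×£78.09 + (9,565/4100.0)×342 + (4100.0/2)×0.16×£78.09 = £773,342.23.
Lowest total cost is £762,804.25 at Q = 720.4.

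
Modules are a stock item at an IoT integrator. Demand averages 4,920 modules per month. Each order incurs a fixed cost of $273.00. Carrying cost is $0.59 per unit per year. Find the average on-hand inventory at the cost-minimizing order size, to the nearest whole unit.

Average inventory ≈ 3,696 modules

Annual demand D = 4,920 × 12 = 59,040.
Q* = √(2DS/H) = √(2 × 59,040 × 273 / 0.59) ≈ 7391.69.
Average inventory = Q*/2 ≈ 7391.69 / 2 = 3695.843.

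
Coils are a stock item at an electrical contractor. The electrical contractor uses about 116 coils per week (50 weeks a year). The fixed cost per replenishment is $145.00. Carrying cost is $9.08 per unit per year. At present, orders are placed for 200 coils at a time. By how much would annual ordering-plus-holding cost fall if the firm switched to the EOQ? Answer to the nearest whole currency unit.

Annual demand D = 116 × 50 = 5,800.
EOQ = √(2DS/H) = √(2 × 5,800 × 145 / 9.08) ≈ 430.40.
Cost at Q* = (D/Q*)S + (Q*/2)H = √(2DSH) ≈ $3,908.01.
Cost at Q = 200: (5,800/200)×145 + (200/2)×9.08 = $4,205.00 + $908.00 = $5,113.00.
Excess = $5,113.00 − $3,908.01 = $1,204.99.

Extra cost ≈ $1,205 per year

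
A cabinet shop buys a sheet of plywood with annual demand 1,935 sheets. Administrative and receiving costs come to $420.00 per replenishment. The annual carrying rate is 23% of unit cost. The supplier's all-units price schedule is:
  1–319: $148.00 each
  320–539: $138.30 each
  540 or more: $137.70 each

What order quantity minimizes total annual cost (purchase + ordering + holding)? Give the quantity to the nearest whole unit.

Holding cost per unit per year at price C is H = 0.23·C.
Evaluate total cost at each tier's feasible EOQ or, if the EOQ is below the tier, at the tier's minimum quantity.
EOQ at $148.00 = 218.5 (feasible in tier 1): TC = 1,935×$148.00 + (1,935/218.5)×420 + (218.5/2)×0.23×$148.00 = $293,818.32.
EOQ at $138.30 = 226.1 < 320, so use break Q=320: TC = 1,935×$138.30 + (1,935/320.0)×420 + (320.0/2)×0.23×$138.30 = $275,239.63.
EOQ at $137.70 = 226.5 < 540, so use break Q=540: TC = 1,935×$137.70 + (1,935/540.0)×420 + (540.0/2)×0.23×$137.70 = $276,505.67.
Lowest total cost is $275,239.63 at Q = 320.0.

Q* ≈ 320 sheets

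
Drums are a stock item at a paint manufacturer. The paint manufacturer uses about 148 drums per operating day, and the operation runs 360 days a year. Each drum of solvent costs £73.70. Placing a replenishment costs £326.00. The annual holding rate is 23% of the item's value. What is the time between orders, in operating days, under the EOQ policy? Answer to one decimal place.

T ≈ 9.7 days

Annual demand D = 148 × 360 = 53,280.
Holding cost H = 0.23 × £73.70 = £16.9510 per unit per year.
EOQ = √(2DS/H) = √(2 × 53,280 × 326 / 16.951) ≈ 1431.56.
Cycle time = Q*/D × 360 = 1431.56 / 53,280 × 360 ≈ 9.673 days.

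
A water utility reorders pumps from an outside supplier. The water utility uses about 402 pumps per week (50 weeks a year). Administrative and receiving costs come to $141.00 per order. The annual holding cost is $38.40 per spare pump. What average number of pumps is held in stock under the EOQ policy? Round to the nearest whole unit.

Average inventory ≈ 192 pumps

Annual demand D = 402 × 50 = 20,100.
Q* = √(2DS/H) = √(2 × 20,100 × 141 / 38.4) ≈ 384.20.
Average inventory = Q*/2 ≈ 384.20 / 2 = 192.100.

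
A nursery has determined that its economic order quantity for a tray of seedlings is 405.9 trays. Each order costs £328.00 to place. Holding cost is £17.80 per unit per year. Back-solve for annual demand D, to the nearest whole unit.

The basic EOQ model gives Q* = √(2DS/H); rearrange for the unknown.
From Q* = √(2DS/H): D = Q*²H / (2S) = 405.9² × 17.8 / (2 × 328) = 4470.481.

D ≈ 4,470 trays per year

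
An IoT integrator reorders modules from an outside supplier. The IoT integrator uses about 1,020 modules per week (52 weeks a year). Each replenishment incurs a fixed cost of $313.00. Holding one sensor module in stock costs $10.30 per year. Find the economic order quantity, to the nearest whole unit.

Annual demand D = 1,020 × 52 = 53,040.
EOQ = √(2DS / H) = √(2 × 53,040 × 313 / 10.3).
= √(33,203,040 / 10.3) = √3,223,596.1165 ≈ 1795.438.

Q* ≈ 1,795 modules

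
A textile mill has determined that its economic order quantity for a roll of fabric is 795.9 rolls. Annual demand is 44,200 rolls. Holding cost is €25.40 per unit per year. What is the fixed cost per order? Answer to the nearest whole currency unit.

S ≈ €182

Squaring Q* = √(2DS/H) gives Q*² = 2DS/H.
From Q* = √(2DS/H): S = Q*²H / (2D) = 795.9² × 25.4 / (2 × 44,200) = 182.0113.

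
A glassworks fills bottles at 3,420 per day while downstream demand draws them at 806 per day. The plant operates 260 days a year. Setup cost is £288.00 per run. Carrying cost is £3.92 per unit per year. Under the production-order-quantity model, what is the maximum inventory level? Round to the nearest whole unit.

Annual demand D = 806 × 260 = 209,560.
Production build-up factor (1 − d/p) = 1 − 806/3,420 = 0.7643.
Q* = √(2DS / (H(1 − d/p))) = √(2 × 209,560 × 288 / (3.92 × 0.7643)).
= √(120,706,560 / 2.9962) ≈ 6347.207.
Maximum inventory = Q*(1 − d/p) = 6347.207 × 0.7643 ≈ 4851.345.

I_max ≈ 4,851 bottles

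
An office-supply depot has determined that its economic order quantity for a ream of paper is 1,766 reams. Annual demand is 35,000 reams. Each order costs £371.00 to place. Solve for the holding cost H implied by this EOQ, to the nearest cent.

H ≈ £8.33

Squaring Q* = √(2DS/H) gives Q*² = 2DS/H.
From Q* = √(2DS/H): H = 2DS / Q*² = 2 × 35,000 × 371 / 1,766² = 8.3270.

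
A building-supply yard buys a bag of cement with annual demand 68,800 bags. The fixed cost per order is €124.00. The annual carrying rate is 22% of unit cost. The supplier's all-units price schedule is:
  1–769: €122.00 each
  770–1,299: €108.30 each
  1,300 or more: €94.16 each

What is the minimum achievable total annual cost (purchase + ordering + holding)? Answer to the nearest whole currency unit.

TC* ≈ €6,498,235

Holding cost per unit per year at price C is H = 0.22·C.
Candidates are each tier's EOQ (if it falls in that tier) and each price-break quantity.
Tier 1 (€122.00): EOQ = 797.3 exceeds tier's upper bound 769, so this tier is dominated.
EOQ at €108.30 = 846.2 (feasible in tier 2): TC = 68,800×€108.30 + (68,800/846.2)×124 + (846.2/2)×0.22×€108.30 = €7,471,202.56.
EOQ at €94.16 = 907.6 < 1300, so use break Q=1300: TC = 68,800×€94.16 + (68,800/1300.0)×124 + (1300.0/2)×0.22×€94.16 = €6,498,235.34.
Lowest total cost among the candidates is at Q = 1300.0.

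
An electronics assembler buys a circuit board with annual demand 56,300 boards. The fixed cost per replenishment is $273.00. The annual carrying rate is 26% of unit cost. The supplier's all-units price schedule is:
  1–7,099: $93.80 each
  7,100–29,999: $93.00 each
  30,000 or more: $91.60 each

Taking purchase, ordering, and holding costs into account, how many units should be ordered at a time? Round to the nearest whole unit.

Holding cost per unit per year at price C is H = 0.26·C.
For each price level, check whether its EOQ is feasible; otherwise the best quantity at that price is the breakpoint.
EOQ at $93.80 = 1122.7 (feasible in tier 1): TC = 56,300×$93.80 + (56,300/1122.7)×273 + (1122.7/2)×0.26×$93.80 = $5,308,320.33.
EOQ at $93.00 = 1127.5 < 7100, so use break Q=7100: TC = 56,300×$93.00 + (56,300/7100.0)×273 + (7100.0/2)×0.26×$93.00 = $5,323,903.77.
EOQ at $91.60 = 1136.1 < 30000, so use break Q=30000: TC = 56,300×$91.60 + (56,300/30000.0)×273 + (30000.0/2)×0.26×$91.60 = $5,514,832.33.
Lowest total cost is $5,308,320.33 at Q = 1122.7.

Q* ≈ 1,123 boards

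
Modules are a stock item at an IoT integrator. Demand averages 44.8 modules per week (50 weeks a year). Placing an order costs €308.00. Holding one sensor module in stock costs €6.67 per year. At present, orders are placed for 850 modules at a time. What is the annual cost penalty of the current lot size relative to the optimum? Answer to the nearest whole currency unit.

Extra cost ≈ €613 per year

Annual demand D = 44.8 × 50 = 2,240.
EOQ = √(2DS/H) = √(2 × 2,240 × 308 / 6.67) ≈ 454.83.
Cost at Q* = (D/Q*)S + (Q*/2)H = √(2DSH) ≈ €3,033.73.
Cost at Q = 850: (2,240/850)×308 + (850/2)×6.67 = €811.67 + €2,834.75 = €3,646.42.
Excess = €3,646.42 − €3,033.73 = €612.69.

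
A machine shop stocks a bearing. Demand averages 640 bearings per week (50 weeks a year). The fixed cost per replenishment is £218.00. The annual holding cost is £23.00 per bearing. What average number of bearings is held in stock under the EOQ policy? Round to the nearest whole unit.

Average inventory ≈ 389 bearings

Annual demand D = 640 × 50 = 32,000.
EOQ = √(2DS/H) = √(2 × 32,000 × 218 / 23) ≈ 778.85.
Average inventory = Q*/2 ≈ 778.85 / 2 = 389.425.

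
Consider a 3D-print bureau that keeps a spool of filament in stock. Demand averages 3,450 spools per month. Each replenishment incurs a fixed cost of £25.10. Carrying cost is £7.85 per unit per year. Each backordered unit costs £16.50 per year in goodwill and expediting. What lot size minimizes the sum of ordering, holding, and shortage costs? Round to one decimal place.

Annual demand D = 3,450 × 12 = 41,400.
With planned backorders, Q* = √(2DS/H) · √((H+B)/B).
√(2DS/H) = √(2 × 41,400 × 25.1 / 7.85) = 514.538.
√((H+B)/B) = √((7.85+16.5)/16.5) = 1.2148.
Q* ≈ 625.064.

Q* ≈ 625.1 spools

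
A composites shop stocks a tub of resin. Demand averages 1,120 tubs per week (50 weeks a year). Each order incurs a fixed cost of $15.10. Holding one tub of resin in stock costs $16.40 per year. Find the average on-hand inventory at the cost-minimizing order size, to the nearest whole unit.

Annual demand D = 1,120 × 50 = 56,000.
The optimal lot size = √(2DS/H) = √(2 × 56,000 × 15.1 / 16.4) ≈ 321.13.
Average inventory = Q*/2 ≈ 321.13 / 2 = 160.563.

Average inventory ≈ 161 tubs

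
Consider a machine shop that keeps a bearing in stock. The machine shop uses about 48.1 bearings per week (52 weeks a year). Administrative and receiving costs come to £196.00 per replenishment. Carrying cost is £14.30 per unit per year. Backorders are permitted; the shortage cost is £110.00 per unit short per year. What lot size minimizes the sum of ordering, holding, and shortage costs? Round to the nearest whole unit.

Annual demand D = 48.1 × 52 = 2,501.2.
With planned backorders, Q* = √(2DS/H) · √((H+B)/B).
√(2DS/H) = √(2 × 2,501.2 × 196 / 14.3) = 261.848.
√((H+B)/B) = √((14.3+110)/110) = 1.0630.
Q* ≈ 278.348.

Q* ≈ 278 bearings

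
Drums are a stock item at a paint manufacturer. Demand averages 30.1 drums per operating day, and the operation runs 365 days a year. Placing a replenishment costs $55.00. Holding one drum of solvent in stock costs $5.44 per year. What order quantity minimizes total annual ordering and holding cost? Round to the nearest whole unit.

Annual demand D = 30.1 × 365 = 10,986.5.
EOQ = √(2DS / H) = √(2 × 10,986.5 × 55 / 5.44).
= √(1,208,515 / 5.44) = √222,153.4926 ≈ 471.332.

Q* ≈ 471 drums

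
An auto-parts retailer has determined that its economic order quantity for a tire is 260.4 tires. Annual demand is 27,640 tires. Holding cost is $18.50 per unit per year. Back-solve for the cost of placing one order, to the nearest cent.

Squaring Q* = √(2DS/H) gives Q*² = 2DS/H.
From Q* = √(2DS/H): S = Q*²H / (2D) = 260.4² × 18.5 / (2 × 27,640) = 22.6927.

S ≈ $22.69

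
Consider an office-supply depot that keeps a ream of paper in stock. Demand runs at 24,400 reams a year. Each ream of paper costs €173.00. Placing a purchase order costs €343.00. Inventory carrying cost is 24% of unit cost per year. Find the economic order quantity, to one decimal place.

Q* ≈ 634.9 reams

Holding cost H = 0.24 × €173.00 = €41.5200 per unit per year.
EOQ = √(2DS / H) = √(2 × 24,400 × 343 / 41.52).
= √(16,738,400 / 41.52) = √403,140.6551 ≈ 634.934.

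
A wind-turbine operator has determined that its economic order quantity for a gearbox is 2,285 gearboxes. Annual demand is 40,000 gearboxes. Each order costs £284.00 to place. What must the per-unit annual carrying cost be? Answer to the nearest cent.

H ≈ £4.35

Squaring Q* = √(2DS/H) gives Q*² = 2DS/H.
From Q* = √(2DS/H): H = 2DS / Q*² = 2 × 40,000 × 284 / 2,285² = 4.3515.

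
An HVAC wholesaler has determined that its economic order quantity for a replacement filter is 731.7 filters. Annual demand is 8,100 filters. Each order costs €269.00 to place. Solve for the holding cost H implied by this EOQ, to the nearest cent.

Invert the EOQ relation Q*² = 2DS/H.
From Q* = √(2DS/H): H = 2DS / Q*² = 2 × 8,100 × 269 / 731.7² = 8.1396.

H ≈ €8.14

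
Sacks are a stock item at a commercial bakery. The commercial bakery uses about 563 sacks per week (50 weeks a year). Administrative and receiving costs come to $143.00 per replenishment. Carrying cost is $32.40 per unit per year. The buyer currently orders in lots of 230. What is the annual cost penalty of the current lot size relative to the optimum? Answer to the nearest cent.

Extra cost ≈ $5,077.13 per year

Annual demand D = 563 × 50 = 28,150.
EOQ = √(2DS/H) = √(2 × 28,150 × 143 / 32.4) ≈ 498.48.
Cost at Q* = (D/Q*)S + (Q*/2)H = √(2DSH) ≈ $16,150.83.
Cost at Q = 230: (28,150/230)×143 + (230/2)×32.4 = $17,501.96 + $3,726.00 = $21,227.96.
Excess = $21,227.96 − $16,150.83 = $5,077.13.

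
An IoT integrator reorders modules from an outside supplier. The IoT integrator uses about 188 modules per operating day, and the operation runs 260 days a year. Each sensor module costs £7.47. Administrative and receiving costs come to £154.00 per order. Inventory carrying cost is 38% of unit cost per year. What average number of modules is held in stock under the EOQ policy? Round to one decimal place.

Annual demand D = 188 × 260 = 48,880.
Holding cost H = 0.38 × £7.47 = £2.8386 per unit per year.
Q* = √(2DS/H) = √(2 × 48,880 × 154 / 2.8386) ≈ 2302.97.
Average inventory = Q*/2 ≈ 2302.97 / 2 = 1151.487.

Average inventory ≈ 1,151.5 modules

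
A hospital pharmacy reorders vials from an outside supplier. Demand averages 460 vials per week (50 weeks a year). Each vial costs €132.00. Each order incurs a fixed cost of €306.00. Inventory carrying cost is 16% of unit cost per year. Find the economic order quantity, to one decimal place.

Q* ≈ 816.4 vials

Annual demand D = 460 × 50 = 23,000.
Holding cost H = 0.16 × €132.00 = €21.1200 per unit per year.
EOQ = √(2DS / H) = √(2 × 23,000 × 306 / 21.12).
= √(14,076,000 / 21.12) = √666,477.2727 ≈ 816.381.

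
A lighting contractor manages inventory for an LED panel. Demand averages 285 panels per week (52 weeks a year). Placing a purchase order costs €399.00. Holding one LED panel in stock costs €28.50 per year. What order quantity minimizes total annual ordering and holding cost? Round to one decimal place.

Annual demand D = 285 × 52 = 14,820.
EOQ = √(2DS / H) = √(2 × 14,820 × 399 / 28.5).
= √(11,826,360 / 28.5) = √414,960 ≈ 644.174.

Q* ≈ 644.2 panels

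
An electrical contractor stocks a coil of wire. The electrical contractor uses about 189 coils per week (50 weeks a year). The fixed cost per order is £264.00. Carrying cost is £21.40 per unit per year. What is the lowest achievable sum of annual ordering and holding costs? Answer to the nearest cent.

TC* ≈ £10,333.32

Annual demand D = 189 × 50 = 9,450.
Q* = √(2DS/H) = √(2 × 9,450 × 264 / 21.4) ≈ 482.87.
At Q*, ordering cost (D/Q*)S equals holding cost (Q*/2)H, each = √(DSH/2).
Minimum total = √(2DSH) = √(2 × 9,450 × 264 × 21.4) ≈ 10333.317.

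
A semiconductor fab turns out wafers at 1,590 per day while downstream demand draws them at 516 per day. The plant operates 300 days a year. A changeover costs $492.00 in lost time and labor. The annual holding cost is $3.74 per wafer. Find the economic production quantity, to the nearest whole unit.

Q* ≈ 7,765 wafers

Annual demand D = 516 × 300 = 154,800.
Production build-up factor (1 − d/p) = 1 − 516/1,590 = 0.6755.
Q* = √(2DS / (H(1 − d/p))) = √(2 × 154,800 × 492 / (3.74 × 0.6755)).
= √(152,323,200 / 2.5263) ≈ 7765.039.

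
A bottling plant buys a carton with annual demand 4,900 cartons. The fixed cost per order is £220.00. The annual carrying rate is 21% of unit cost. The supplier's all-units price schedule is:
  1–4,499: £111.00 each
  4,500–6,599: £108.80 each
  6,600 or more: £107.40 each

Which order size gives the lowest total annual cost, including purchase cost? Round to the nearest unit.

Holding cost per unit per year at price C is H = 0.21·C.
Candidates are each tier's EOQ (if it falls in that tier) and each price-break quantity.
EOQ at £111.00 = 304.1 (feasible in tier 1): TC = 4,900×£111.00 + (4,900/304.1)×220 + (304.1/2)×0.21×£111.00 = £550,989.17.
EOQ at £108.80 = 307.2 < 4500, so use break Q=4500: TC = 4,900×£108.80 + (4,900/4500.0)×220 + (4500.0/2)×0.21×£108.80 = £584,767.56.
EOQ at £107.40 = 309.2 < 6600, so use break Q=6600: TC = 4,900×£107.40 + (4,900/6600.0)×220 + (6600.0/2)×0.21×£107.40 = £600,851.53.
Lowest total cost is £550,989.17 at Q = 304.1.

Q* ≈ 304 cartons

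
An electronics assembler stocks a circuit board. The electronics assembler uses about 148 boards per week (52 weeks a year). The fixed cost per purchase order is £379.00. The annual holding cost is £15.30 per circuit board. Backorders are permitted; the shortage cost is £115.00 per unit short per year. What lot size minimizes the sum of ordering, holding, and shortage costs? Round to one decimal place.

Annual demand D = 148 × 52 = 7,696.
With planned backorders, Q* = √(2DS/H) · √((H+B)/B).
√(2DS/H) = √(2 × 7,696 × 379 / 15.3) = 617.478.
√((H+B)/B) = √((15.3+115)/115) = 1.0644.
Q* ≈ 657.271.

Q* ≈ 657.3 boards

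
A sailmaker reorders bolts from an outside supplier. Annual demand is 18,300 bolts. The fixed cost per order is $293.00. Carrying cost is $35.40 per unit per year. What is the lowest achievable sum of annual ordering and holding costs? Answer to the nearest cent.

TC* ≈ $19,483.90

EOQ = √(2DS/H) = √(2 × 18,300 × 293 / 35.4) ≈ 550.39.
At Q*, ordering cost (D/Q*)S equals holding cost (Q*/2)H, each = √(DSH/2).
Minimum total = √(2DSH) = √(2 × 18,300 × 293 × 35.4) ≈ 19483.904.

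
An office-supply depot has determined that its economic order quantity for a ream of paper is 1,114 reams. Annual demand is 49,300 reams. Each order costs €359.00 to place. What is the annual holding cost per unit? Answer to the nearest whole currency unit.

Squaring Q* = √(2DS/H) gives Q*² = 2DS/H.
From Q* = √(2DS/H): H = 2DS / Q*² = 2 × 49,300 × 359 / 1,114² = 28.5234.

H ≈ €29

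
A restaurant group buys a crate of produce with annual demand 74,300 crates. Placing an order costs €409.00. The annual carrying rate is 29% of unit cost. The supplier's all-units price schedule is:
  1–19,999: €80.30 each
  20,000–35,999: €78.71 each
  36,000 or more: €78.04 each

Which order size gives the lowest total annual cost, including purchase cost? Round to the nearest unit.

Holding cost per unit per year at price C is H = 0.29·C.
Candidates are each tier's EOQ (if it falls in that tier) and each price-break quantity.
EOQ at €80.30 = 1615.5 (feasible in tier 1): TC = 74,300×€80.30 + (74,300/1615.5)×409 + (1615.5/2)×0.29×€80.30 = €6,003,910.78.
EOQ at €78.71 = 1631.8 < 20000, so use break Q=20000: TC = 74,300×€78.71 + (74,300/20000.0)×409 + (20000.0/2)×0.29×€78.71 = €6,077,931.43.
EOQ at €78.04 = 1638.8 < 36000, so use break Q=36000: TC = 74,300×€78.04 + (74,300/36000.0)×409 + (36000.0/2)×0.29×€78.04 = €6,206,584.93.
Lowest total cost is €6,003,910.78 at Q = 1615.5.

Q* ≈ 1,616 crates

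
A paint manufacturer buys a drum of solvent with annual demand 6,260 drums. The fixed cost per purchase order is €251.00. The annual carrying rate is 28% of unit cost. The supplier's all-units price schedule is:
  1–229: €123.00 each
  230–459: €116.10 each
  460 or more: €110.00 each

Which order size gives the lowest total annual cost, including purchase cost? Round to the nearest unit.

Q* ≈ 460 drums

Holding cost per unit per year at price C is H = 0.28·C.
Candidates are each tier's EOQ (if it falls in that tier) and each price-break quantity.
Tier 1 (€123.00): EOQ = 302.1 exceeds tier's upper bound 229, so this tier is dominated.
EOQ at €116.10 = 310.9 (feasible in tier 2): TC = 6,260×€116.10 + (6,260/310.9)×251 + (310.9/2)×0.28×€116.10 = €736,893.28.
EOQ at €110.00 = 319.4 < 460, so use break Q=460: TC = 6,260×€110.00 + (6,260/460.0)×251 + (460.0/2)×0.28×€110.00 = €699,099.78.
Lowest total cost is €699,099.78 at Q = 460.0.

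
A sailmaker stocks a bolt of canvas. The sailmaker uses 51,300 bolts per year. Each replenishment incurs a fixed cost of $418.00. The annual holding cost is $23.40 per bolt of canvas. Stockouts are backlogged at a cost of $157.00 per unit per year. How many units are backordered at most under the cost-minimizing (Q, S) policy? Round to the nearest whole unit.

With planned backorders, Q* = √(2DS/H) · √((H+B)/B).
√(2DS/H) = √(2 × 51,300 × 418 / 23.4) = 1353.798.
√((H+B)/B) = √((23.4+157)/157) = 1.0719.
Q* ≈ 1451.184.
S* = Q* · H/(H+B) = 1451.184 × 23.4/180.4 ≈ 188.236.

S* ≈ 188 bolts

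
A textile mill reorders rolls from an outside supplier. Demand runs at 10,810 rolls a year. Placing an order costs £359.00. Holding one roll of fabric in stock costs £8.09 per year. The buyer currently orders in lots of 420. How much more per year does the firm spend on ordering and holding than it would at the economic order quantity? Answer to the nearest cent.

Extra cost ≈ £3,014.79 per year

EOQ = √(2DS/H) = √(2 × 10,810 × 359 / 8.09) ≈ 979.49.
Cost at Q* = (D/Q*)S + (Q*/2)H = √(2DSH) ≈ £7,924.09.
Cost at Q = 420: (10,810/420)×359 + (420/2)×8.09 = £9,239.98 + £1,698.90 = £10,938.88.
Excess = £10,938.88 − £7,924.09 = £3,014.79.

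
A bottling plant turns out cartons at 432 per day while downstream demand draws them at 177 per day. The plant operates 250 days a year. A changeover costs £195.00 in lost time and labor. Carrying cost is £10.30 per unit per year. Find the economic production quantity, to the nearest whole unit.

Q* ≈ 1,685 cartons

Annual demand D = 177 × 250 = 44,250.
Production build-up factor (1 − d/p) = 1 − 177/432 = 0.5903.
Q* = √(2DS / (H(1 − d/p))) = √(2 × 44,250 × 195 / (10.3 × 0.5903)).
= √(17,257,500 / 6.0799) ≈ 1684.776.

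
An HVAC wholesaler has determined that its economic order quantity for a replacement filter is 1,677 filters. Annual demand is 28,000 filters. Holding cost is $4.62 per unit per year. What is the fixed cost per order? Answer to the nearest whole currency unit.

Invert the EOQ relation Q*² = 2DS/H.
From Q* = √(2DS/H): S = Q*²H / (2D) = 1,677² × 4.62 / (2 × 28,000) = 232.0171.

S ≈ $232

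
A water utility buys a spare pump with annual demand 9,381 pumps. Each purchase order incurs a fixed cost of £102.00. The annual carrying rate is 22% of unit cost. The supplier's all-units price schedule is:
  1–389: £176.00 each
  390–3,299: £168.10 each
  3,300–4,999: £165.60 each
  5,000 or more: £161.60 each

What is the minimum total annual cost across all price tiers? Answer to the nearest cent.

TC* ≈ £1,586,611.08

Holding cost per unit per year at price C is H = 0.22·C.
Candidates are each tier's EOQ (if it falls in that tier) and each price-break quantity.
EOQ at £176.00 = 222.3 (feasible in tier 1): TC = 9,381×£176.00 + (9,381/222.3)×102 + (222.3/2)×0.22×£176.00 = £1,659,664.10.
EOQ at £168.10 = 227.5 < 390, so use break Q=390: TC = 9,381×£168.10 + (9,381/390.0)×102 + (390.0/2)×0.22×£168.10 = £1,586,611.08.
EOQ at £165.60 = 229.2 < 3300, so use break Q=3300: TC = 9,381×£165.60 + (9,381/3300.0)×102 + (3300.0/2)×0.22×£165.60 = £1,613,896.36.
EOQ at £161.60 = 232.0 < 5000, so use break Q=5000: TC = 9,381×£161.60 + (9,381/5000.0)×102 + (5000.0/2)×0.22×£161.60 = £1,605,040.97.
Lowest total cost among the candidates is at Q = 390.0.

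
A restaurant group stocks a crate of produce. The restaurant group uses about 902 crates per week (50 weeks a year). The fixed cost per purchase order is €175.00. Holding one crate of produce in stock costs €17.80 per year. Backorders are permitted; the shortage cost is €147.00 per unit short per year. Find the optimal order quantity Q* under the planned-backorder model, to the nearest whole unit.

Annual demand D = 902 × 50 = 45,100.
With planned backorders, Q* = √(2DS/H) · √((H+B)/B).
√(2DS/H) = √(2 × 45,100 × 175 / 17.8) = 941.699.
√((H+B)/B) = √((17.8+147)/147) = 1.0588.
Q* ≈ 997.085.

Q* ≈ 997 crates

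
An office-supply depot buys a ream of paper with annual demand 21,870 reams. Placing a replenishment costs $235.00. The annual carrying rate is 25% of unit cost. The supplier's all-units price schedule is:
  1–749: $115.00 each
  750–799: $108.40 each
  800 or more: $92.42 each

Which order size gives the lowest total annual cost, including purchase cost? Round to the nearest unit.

Holding cost per unit per year at price C is H = 0.25·C.
Candidates are each tier's EOQ (if it falls in that tier) and each price-break quantity.
EOQ at $115.00 = 597.9 (feasible in tier 1): TC = 21,870×$115.00 + (21,870/597.9)×235 + (597.9/2)×0.25×$115.00 = $2,532,240.65.
EOQ at $108.40 = 615.9 < 750, so use break Q=750: TC = 21,870×$108.40 + (21,870/750.0)×235 + (750.0/2)×0.25×$108.40 = $2,387,723.10.
EOQ at $92.42 = 667.0 < 800, so use break Q=800: TC = 21,870×$92.42 + (21,870/800.0)×235 + (800.0/2)×0.25×$92.42 = $2,036,891.71.
Lowest total cost is $2,036,891.71 at Q = 800.0.

Q* ≈ 800 reams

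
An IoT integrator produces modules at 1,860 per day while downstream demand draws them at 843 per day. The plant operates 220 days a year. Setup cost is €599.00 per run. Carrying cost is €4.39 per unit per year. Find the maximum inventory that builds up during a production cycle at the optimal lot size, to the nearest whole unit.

Annual demand D = 843 × 220 = 185,460.
Production build-up factor (1 − d/p) = 1 − 843/1,860 = 0.5468.
Q* = √(2DS / (H(1 − d/p))) = √(2 × 185,460 × 599 / (4.39 × 0.5468)).
= √(222,181,080 / 2.4003) ≈ 9620.935.
Maximum inventory = Q*(1 − d/p) = 9620.935 × 0.5468 ≈ 5260.479.

I_max ≈ 5,260 modules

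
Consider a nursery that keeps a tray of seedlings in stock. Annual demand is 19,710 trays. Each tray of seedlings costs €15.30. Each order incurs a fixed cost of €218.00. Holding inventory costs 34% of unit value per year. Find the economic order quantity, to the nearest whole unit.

Holding cost H = 0.34 × €15.30 = €5.2020 per unit per year.
EOQ = √(2DS / H) = √(2 × 19,710 × 218 / 5.202).
= √(8,593,560 / 5.202) = √1,651,972.3183 ≈ 1285.291.

Q* ≈ 1,285 trays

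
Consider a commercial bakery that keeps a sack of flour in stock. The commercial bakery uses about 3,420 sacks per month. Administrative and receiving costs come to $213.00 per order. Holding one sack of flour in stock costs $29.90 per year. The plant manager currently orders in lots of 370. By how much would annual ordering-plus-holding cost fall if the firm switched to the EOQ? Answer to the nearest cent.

Annual demand D = 3,420 × 12 = 41,040.
EOQ = √(2DS/H) = √(2 × 41,040 × 213 / 29.9) ≈ 764.67.
Cost at Q* = (D/Q*)S + (Q*/2)H = √(2DSH) ≈ $22,863.57.
Cost at Q = 370: (41,040/370)×213 + (370/2)×29.9 = $23,625.73 + $5,531.50 = $29,157.23.
Excess = $29,157.23 − $22,863.57 = $6,293.66.

Extra cost ≈ $6,293.66 per year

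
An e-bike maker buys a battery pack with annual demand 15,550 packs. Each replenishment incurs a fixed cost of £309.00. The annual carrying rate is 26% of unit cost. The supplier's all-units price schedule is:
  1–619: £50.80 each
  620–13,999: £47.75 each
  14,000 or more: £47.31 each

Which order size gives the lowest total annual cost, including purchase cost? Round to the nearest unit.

Holding cost per unit per year at price C is H = 0.26·C.
Candidates are each tier's EOQ (if it falls in that tier) and each price-break quantity.
Tier 1 (£50.80): EOQ = 853.0 exceeds tier's upper bound 619, so this tier is dominated.
EOQ at £47.75 = 879.8 (feasible in tier 2): TC = 15,550×£47.75 + (15,550/879.8)×309 + (879.8/2)×0.26×£47.75 = £753,435.27.
EOQ at £47.31 = 883.9 < 14000, so use break Q=14000: TC = 15,550×£47.31 + (15,550/14000.0)×309 + (14000.0/2)×0.26×£47.31 = £822,117.91.
Lowest total cost is £753,435.27 at Q = 879.8.

Q* ≈ 880 packs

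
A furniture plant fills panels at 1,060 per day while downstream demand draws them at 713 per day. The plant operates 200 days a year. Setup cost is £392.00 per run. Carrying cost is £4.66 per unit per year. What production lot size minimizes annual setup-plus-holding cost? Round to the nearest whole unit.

Annual demand D = 713 × 200 = 142,600.
Production build-up factor (1 − d/p) = 1 − 713/1,060 = 0.3274.
Q* = √(2DS / (H(1 − d/p))) = √(2 × 142,600 × 392 / (4.66 × 0.3274)).
= √(111,798,400 / 1.5255) ≈ 8560.774.

Q* ≈ 8,561 panels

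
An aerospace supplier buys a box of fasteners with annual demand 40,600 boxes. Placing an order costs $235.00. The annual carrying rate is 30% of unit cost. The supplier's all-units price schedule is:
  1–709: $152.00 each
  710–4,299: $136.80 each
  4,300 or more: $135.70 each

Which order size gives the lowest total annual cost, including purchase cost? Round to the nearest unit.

Q* ≈ 710 boxes

Holding cost per unit per year at price C is H = 0.30·C.
Evaluate total cost at each tier's feasible EOQ or, if the EOQ is below the tier, at the tier's minimum quantity.
EOQ at $152.00 = 646.9 (feasible in tier 1): TC = 40,600×$152.00 + (40,600/646.9)×235 + (646.9/2)×0.30×$152.00 = $6,200,698.12.
EOQ at $136.80 = 681.9 < 710, so use break Q=710: TC = 40,600×$136.80 + (40,600/710.0)×235 + (710.0/2)×0.30×$136.80 = $5,582,087.23.
EOQ at $135.70 = 684.6 < 4300, so use break Q=4300: TC = 40,600×$135.70 + (40,600/4300.0)×235 + (4300.0/2)×0.30×$135.70 = $5,599,165.34.
Lowest total cost is $5,582,087.23 at Q = 710.0.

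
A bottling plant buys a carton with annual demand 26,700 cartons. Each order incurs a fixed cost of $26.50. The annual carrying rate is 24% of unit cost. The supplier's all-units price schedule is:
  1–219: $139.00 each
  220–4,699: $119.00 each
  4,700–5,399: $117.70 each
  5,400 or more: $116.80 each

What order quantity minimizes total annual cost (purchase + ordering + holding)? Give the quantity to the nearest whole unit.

Q* ≈ 223 cartons

Holding cost per unit per year at price C is H = 0.24·C.
Candidates are each tier's EOQ (if it falls in that tier) and each price-break quantity.
EOQ at $139.00 = 206.0 (feasible in tier 1): TC = 26,700×$139.00 + (26,700/206.0)×26.5 + (206.0/2)×0.24×$139.00 = $3,718,170.79.
EOQ at $119.00 = 222.6 (feasible in tier 2): TC = 26,700×$119.00 + (26,700/222.6)×26.5 + (222.6/2)×0.24×$119.00 = $3,183,657.30.
EOQ at $117.70 = 223.8 < 4700, so use break Q=4700: TC = 26,700×$117.70 + (26,700/4700.0)×26.5 + (4700.0/2)×0.24×$117.70 = $3,209,123.34.
EOQ at $116.80 = 224.7 < 5400, so use break Q=5400: TC = 26,700×$116.80 + (26,700/5400.0)×26.5 + (5400.0/2)×0.24×$116.80 = $3,194,377.43.
Lowest total cost is $3,183,657.30 at Q = 222.6.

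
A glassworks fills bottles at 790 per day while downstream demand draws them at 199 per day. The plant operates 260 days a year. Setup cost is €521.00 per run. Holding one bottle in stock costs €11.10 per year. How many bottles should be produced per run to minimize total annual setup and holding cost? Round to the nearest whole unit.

Q* ≈ 2,548 bottles

Annual demand D = 199 × 260 = 51,740.
Production build-up factor (1 − d/p) = 1 − 199/790 = 0.7481.
Q* = √(2DS / (H(1 − d/p))) = √(2 × 51,740 × 521 / (11.1 × 0.7481)).
= √(53,913,080 / 8.3039) ≈ 2548.035.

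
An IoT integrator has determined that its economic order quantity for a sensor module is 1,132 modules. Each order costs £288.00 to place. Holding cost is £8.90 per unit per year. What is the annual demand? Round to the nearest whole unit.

D ≈ 19,800 modules per year

The basic EOQ model gives Q* = √(2DS/H); rearrange for the unknown.
From Q* = √(2DS/H): D = Q*²H / (2S) = 1,132² × 8.9 / (2 × 288) = 19799.781.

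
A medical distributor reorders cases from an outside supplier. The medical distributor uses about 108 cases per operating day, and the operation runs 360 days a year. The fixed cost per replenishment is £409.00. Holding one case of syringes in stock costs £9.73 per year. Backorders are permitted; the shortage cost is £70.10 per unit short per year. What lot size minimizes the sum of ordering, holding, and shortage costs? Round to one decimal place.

Annual demand D = 108 × 360 = 38,880.
With planned backorders, Q* = √(2DS/H) · √((H+B)/B).
√(2DS/H) = √(2 × 38,880 × 409 / 9.73) = 1807.937.
√((H+B)/B) = √((9.73+70.1)/70.1) = 1.0671.
Q* ≈ 1929.334.

Q* ≈ 1,929.3 cases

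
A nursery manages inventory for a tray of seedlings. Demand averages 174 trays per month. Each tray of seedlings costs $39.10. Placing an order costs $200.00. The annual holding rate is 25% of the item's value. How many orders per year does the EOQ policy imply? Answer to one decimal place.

N ≈ 7.1 orders per year

Annual demand D = 174 × 12 = 2,088.
Holding cost H = 0.25 × $39.10 = $9.7750 per unit per year.
EOQ = √(2DS/H) = √(2 × 2,088 × 200 / 9.775) ≈ 292.31.
Orders per year = D / Q* = 2,088 / 292.31 ≈ 7.143.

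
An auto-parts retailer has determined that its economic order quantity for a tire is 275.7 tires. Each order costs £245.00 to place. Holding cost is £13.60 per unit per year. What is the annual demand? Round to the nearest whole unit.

The basic EOQ model gives Q* = √(2DS/H); rearrange for the unknown.
From Q* = √(2DS/H): D = Q*²H / (2S) = 275.7² × 13.6 / (2 × 245) = 2109.679.

D ≈ 2,110 tires per year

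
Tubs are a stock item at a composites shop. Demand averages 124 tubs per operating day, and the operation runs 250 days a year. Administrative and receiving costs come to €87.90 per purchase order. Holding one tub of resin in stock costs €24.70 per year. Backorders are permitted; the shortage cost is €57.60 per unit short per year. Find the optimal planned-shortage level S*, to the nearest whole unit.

S* ≈ 169 tubs

Annual demand D = 124 × 250 = 31,000.
With planned backorders, Q* = √(2DS/H) · √((H+B)/B).
√(2DS/H) = √(2 × 31,000 × 87.9 / 24.7) = 469.723.
√((H+B)/B) = √((24.7+57.6)/57.6) = 1.1953.
Q* ≈ 561.475.
S* = Q* · H/(H+B) = 561.475 × 24.7/82.3 ≈ 168.511.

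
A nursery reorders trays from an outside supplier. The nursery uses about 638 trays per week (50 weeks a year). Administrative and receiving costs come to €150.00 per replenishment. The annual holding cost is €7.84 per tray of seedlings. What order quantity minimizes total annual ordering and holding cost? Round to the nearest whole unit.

Annual demand D = 638 × 50 = 31,900.
EOQ = √(2DS / H) = √(2 × 31,900 × 150 / 7.84).
= √(9,570,000 / 7.84) = √1,220,663.2653 ≈ 1104.836.

Q* ≈ 1,105 trays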